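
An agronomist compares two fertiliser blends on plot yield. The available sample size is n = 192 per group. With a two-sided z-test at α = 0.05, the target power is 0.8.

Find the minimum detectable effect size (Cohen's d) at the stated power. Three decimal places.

Need Φ(δ − 1.960) = 0.8, so δ = 1.960 + 0.842 = 2.802.
(Lower-tail contribution to power is negligible for δ > 0.)
δ = d·√(n/2) ⇒ d = δ/√(n/2) = 2.802/√(192/2) = 0.2859.

d ≈ 0.286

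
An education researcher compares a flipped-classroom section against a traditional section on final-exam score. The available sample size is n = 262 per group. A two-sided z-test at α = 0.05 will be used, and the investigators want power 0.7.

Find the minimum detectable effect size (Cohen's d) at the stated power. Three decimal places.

Need Φ(δ − 1.960) = 0.7, so δ = 1.960 + 0.524 = 2.484.
(Lower-tail contribution to power is negligible for δ > 0.)
δ = d·√(n/2) ⇒ d = δ/√(n/2) = 2.484/√(262/2) = 0.2171.

d ≈ 0.217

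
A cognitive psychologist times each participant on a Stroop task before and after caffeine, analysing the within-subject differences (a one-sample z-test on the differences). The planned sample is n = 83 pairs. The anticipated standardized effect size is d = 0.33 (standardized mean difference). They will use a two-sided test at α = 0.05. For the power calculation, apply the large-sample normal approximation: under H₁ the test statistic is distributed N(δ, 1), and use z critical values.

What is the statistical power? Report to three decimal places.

Noncentrality parameter: δ = d·√n = 0.33 × √83 = 3.0064
Two-sided α = 0.05 → critical value z_{0.025} = 1.960.
Power = Φ(δ − 1.960) + Φ(−δ − 1.960) = Φ(1.046) + Φ(-4.966) = 0.8523 + 0.0000 = 0.8523.

Power ≈ 0.852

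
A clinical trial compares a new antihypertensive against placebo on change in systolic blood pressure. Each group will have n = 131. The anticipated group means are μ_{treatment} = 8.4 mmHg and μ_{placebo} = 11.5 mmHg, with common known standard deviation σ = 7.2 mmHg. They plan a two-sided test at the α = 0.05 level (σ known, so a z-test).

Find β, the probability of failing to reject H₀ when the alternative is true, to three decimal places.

β ≈ 0.064

Standardized effect: d = |μ_{treatment} − μ_{placebo}| / σ = |8.4 − 11.5| / 7.2 = 0.4306
Noncentrality parameter: δ = d·√(n/2) = 0.4306 × √(131/2) = 3.4846
Two-sided α = 0.05 → critical value z_{0.025} = 1.960.
Power = Φ(δ − 1.960) + Φ(−δ − 1.960) = Φ(1.525) + Φ(-5.445) = 0.9363 + 0.0000 = 0.9363.
Type II error: β = 1 − power = 1 − 0.9363 = 0.0637.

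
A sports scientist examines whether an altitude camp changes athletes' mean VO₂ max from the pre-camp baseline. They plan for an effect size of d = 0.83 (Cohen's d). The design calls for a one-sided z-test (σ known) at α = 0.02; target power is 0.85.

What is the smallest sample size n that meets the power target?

Set Φ(δ − 2.054) = 0.85; then δ − 2.054 = Φ⁻¹(0.85) = 1.036, giving δ = 3.090.
δ = d·√n ⇒ n = (δ/d)² = (3.090 / 0.83)² = 13.86.
Round up to the next whole unit.

n = 14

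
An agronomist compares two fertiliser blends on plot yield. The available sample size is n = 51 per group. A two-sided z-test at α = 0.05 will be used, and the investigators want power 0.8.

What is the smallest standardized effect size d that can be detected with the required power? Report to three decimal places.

Need Φ(δ − 1.960) = 0.8, so δ = 1.960 + 0.842 = 2.802.
(Lower-tail contribution to power is negligible for δ > 0.)
δ = d·√(n/2) ⇒ d = δ/√(n/2) = 2.802/√(51/2) = 0.5548.

d ≈ 0.555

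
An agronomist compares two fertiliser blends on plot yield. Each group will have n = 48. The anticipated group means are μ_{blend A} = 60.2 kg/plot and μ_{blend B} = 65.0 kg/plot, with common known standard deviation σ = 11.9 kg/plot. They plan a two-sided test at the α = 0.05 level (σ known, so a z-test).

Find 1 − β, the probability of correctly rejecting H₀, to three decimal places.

Power ≈ 0.506

Standardized effect: d = |μ_{blend A} − μ_{blend B}| / σ = |60.2 − 65.0| / 11.9 = 0.4034
Noncentrality parameter: δ = d·√(n/2) = 0.4034 × √(48/2) = 1.9761
Critical value for a two-sided test at α = 0.05: z_{α/2} = 1.960.
Power = Φ(δ − 1.960) + Φ(−δ − 1.960) = Φ(0.016) + Φ(-3.936) = 0.5064 + 0.0000 = 0.5065.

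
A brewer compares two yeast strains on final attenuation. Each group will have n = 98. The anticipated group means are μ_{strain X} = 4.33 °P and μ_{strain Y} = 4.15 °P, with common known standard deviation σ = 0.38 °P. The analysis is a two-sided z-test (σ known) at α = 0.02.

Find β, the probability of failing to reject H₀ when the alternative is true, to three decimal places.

Standardized effect: d = |μ_{strain X} − μ_{strain Y}| / σ = |4.33 − 4.15| / 0.38 = 0.4737
Noncentrality parameter: δ = d·√(n/2) = 0.4737 × √(98/2) = 3.3158
Two-sided α = 0.02 → critical value z_{0.01} = 2.326.
Power = Φ(δ − 2.326) + Φ(−δ − 2.326) = Φ(0.989) + Φ(-5.642) = 0.8388 + 0.0000 = 0.8388.
Type II error: β = 1 − power = 1 − 0.8388 = 0.1612.

β ≈ 0.161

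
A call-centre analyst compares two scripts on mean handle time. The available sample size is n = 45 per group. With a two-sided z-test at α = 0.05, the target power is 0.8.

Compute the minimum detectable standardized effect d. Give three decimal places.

d ≈ 0.591

Need Φ(δ − 1.960) = 0.8, so δ = 1.960 + 0.842 = 2.802.
(Lower-tail contribution to power is negligible for δ > 0.)
δ = d·√(n/2) ⇒ d = δ/√(n/2) = 2.802/√(45/2) = 0.5906.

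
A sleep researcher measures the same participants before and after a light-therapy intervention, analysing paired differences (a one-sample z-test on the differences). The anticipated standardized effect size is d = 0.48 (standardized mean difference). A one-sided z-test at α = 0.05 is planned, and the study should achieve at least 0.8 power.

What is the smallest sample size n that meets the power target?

n = 27

For power 0.8 need Φ(δ − z_{0.05}) = 0.8, so δ = z_{0.05} + z_{0.20} = 1.645 + 0.842 = 2.486.
δ = d·√n ⇒ n = (δ/d)² = (2.486 / 0.48)² = 26.83.
Round up to the next whole unit.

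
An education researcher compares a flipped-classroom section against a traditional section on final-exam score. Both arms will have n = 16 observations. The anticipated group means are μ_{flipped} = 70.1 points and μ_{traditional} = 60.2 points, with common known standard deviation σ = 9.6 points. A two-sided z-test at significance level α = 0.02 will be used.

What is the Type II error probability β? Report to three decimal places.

β ≈ 0.277

Standardized effect: d = |μ_{flipped} − μ_{traditional}| / σ = |70.1 − 60.2| / 9.6 = 1.0312
Noncentrality parameter: δ = d·√(n/2) = 1.0312 × √(16/2) = 2.9168
Critical value for a two-sided test at α = 0.02: z_{α/2} = 2.326.
Power = Φ(δ − 2.326) + Φ(−δ − 2.326) = Φ(0.590) + Φ(-5.243) = 0.7226 + 0.0000 = 0.7226.
Type II error: β = 1 − power = 1 − 0.7226 = 0.2774.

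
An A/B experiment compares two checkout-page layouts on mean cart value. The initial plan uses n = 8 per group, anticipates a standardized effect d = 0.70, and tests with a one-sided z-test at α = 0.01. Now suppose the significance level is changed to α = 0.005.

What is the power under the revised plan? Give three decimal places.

Power ≈ 0.120

δ = d·√(n/2) = 0.70 × √(8/2) = 1.4000 (unchanged). New critical value: z_{0.005} = 2.576.
Revised power = Φ(δ − 2.576) = Φ(-1.176) = 0.1198.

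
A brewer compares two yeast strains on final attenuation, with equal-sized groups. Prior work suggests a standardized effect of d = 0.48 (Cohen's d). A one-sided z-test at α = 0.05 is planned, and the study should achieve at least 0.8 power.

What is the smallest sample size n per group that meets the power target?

For power 0.8 need Φ(δ − z_{0.05}) = 0.8, so δ = z_{0.05} + z_{0.20} = 1.645 + 0.842 = 2.486.
δ = d·√(n/2) ⇒ n = 2(δ/d)² = 2 × (2.486 / 0.48)² = 53.67.
Round up to the next whole unit.

n = 54 per group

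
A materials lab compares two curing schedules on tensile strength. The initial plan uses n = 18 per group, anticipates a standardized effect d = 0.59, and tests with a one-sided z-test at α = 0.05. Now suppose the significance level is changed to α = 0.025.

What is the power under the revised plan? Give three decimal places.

δ = d·√(n/2) = 0.59 × √(18/2) = 1.7700 (unchanged). New critical value: z_{0.025} = 1.960.
Revised power = Φ(δ − 1.960) = Φ(-0.190) = 0.4247.

Power ≈ 0.425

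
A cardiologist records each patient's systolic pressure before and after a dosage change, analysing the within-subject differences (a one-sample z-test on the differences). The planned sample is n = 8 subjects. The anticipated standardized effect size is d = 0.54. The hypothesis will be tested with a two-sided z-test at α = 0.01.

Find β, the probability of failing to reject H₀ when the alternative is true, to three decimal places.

β ≈ 0.853

Noncentrality parameter: δ = d·√n = 0.54 × √8 = 1.5274
Critical value for a two-sided test at α = 0.01: z_{α/2} = 2.576.
Power = Φ(δ − 2.576) + Φ(−δ − 2.576) = Φ(-1.048) + Φ(-4.103) = 0.1472 + 0.0000 = 0.1472.
Type II error: β = 1 − power = 1 − 0.1472 = 0.8528.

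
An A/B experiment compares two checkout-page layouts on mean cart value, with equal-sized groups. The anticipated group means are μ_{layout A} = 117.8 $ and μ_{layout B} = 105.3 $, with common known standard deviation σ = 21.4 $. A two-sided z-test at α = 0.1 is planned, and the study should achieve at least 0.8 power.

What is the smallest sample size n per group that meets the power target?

Standardized effect: d = |μ_{layout A} − μ_{layout B}| / σ = |117.8 − 105.3| / 21.4 = 0.5841
Set Φ(δ − 1.645) = 0.8; then δ − 1.645 = Φ⁻¹(0.8) = 0.842, giving δ = 2.486.
(For δ > 0 the lower-tail rejection region contributes negligibly to power, so the one-term inversion is standard.)
δ = d·√(n/2) ⇒ n = 2(δ/d)² = 2 × (2.486 / 0.5841)² = 36.24.
Round up to the next whole unit.

n = 37 per group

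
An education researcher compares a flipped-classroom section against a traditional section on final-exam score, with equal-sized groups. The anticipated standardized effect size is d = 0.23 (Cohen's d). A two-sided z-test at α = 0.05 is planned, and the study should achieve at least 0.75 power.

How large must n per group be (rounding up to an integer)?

n = 263 per group

For power 0.75 need Φ(δ − z_{0.025}) = 0.75, so δ = z_{0.025} + z_{0.25} = 1.960 + 0.674 = 2.634.
(The Φ(−δ − z_{α/2}) term is vanishingly small for δ > 0 and is dropped in the standard sample-size formula.)
δ = d·√(n/2) ⇒ n = 2(δ/d)² = 2 × (2.634 / 0.23)² = 262.39.
Round up to the next whole unit.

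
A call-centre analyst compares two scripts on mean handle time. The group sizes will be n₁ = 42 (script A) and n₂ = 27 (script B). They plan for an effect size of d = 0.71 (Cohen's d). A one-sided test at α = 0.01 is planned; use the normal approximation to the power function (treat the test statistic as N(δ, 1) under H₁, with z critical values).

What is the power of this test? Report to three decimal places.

Power ≈ 0.710

Noncentrality parameter: δ = d / √(1/n₁ + 1/n₂) = 0.71 / √(1/42 + 1/27) = 2.8783
Critical value for a one-sided test at α = 0.01: z_α = 2.326.
Power = Φ(δ − 2.326) = Φ(0.552) = 0.7095.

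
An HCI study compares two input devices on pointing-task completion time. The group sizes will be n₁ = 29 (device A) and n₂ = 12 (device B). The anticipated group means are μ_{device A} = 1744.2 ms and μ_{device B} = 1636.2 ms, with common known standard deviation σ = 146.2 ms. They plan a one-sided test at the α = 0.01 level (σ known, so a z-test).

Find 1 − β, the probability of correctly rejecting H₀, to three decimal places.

Standardized effect: d = |μ_{device A} − μ_{device B}| / σ = |1744.2 − 1636.2| / 146.2 = 0.7387
Noncentrality parameter: δ = d / √(1/n₁ + 1/n₂) = 0.7387 / √(1/29 + 1/12) = 2.1522
Critical value for a one-sided test at α = 0.01: z_α = 2.326.
Power = P(Z > 2.326 − δ) = Φ(-0.174) = 0.4309.

Power ≈ 0.431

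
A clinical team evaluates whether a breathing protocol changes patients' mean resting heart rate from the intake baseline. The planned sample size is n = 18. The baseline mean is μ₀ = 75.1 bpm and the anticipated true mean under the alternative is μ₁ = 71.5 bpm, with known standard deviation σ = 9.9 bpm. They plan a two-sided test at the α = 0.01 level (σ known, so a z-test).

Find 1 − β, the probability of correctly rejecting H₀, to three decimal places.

Power ≈ 0.151

Standardized effect: d = |μ₁ − μ₀| / σ = |71.5 − 75.1| / 9.9 = 0.3636
Noncentrality parameter: δ = d·√n = 0.3636 × √18 = 1.5428
Critical value for a two-sided test at α = 0.01: z_{α/2} = 2.576.
Power = Φ(δ − 2.576) + Φ(−δ − 2.576) = Φ(-1.033) + Φ(-4.119) = 0.1508 + 0.0000 = 0.1508.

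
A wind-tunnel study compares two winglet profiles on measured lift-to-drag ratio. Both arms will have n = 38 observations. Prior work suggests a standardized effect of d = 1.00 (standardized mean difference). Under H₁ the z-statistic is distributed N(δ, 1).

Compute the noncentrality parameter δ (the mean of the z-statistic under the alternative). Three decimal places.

The noncentrality parameter scales effect size by the design's sample-size factor: δ = d·√(n/2) = 1.00 × √(38/2) = 4.3589

δ ≈ 4.359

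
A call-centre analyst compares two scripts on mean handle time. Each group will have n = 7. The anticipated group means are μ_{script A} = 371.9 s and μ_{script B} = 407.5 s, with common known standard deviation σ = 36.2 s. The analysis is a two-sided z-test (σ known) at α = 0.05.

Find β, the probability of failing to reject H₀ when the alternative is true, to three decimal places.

Standardized effect: d = |μ_{script A} − μ_{script B}| / σ = |371.9 − 407.5| / 36.2 = 0.9834
Noncentrality parameter: λ = d·√(n/2) = 0.9834 × √(7/2) = 1.8398
Critical value for a two-sided test at α = 0.05: z_{α/2} = 1.960.
Power = Φ(λ − 1.960) + Φ(−λ − 1.960) = Φ(-0.120) + Φ(-3.800) = 0.4522 + 0.0001 = 0.4523.
Type II error: β = 1 − power = 1 − 0.4523 = 0.5477.

β ≈ 0.548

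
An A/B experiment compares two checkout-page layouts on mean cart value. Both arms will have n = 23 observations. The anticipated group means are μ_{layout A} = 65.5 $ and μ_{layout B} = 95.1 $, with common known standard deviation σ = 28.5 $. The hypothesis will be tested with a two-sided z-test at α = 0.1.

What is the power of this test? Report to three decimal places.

Power ≈ 0.970

Standardized effect: d = |μ_{layout A} − μ_{layout B}| / σ = |65.5 − 95.1| / 28.5 = 1.0386
Noncentrality parameter: δ = d·√(n/2) = 1.0386 × √(23/2) = 3.5221
Two-sided α = 0.1 → critical value z_{0.05} = 1.645.
Power = Φ(δ − 1.645) + Φ(−δ − 1.645) = Φ(1.877) + Φ(-5.167) = 0.9698 + 0.0000 = 0.9698.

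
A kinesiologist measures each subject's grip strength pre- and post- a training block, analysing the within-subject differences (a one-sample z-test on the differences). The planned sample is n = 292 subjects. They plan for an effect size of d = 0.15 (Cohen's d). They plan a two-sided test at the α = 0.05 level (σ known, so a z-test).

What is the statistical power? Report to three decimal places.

Noncentrality parameter: δ = d·√n = 0.15 × √292 = 2.5632
Critical value for a two-sided test at α = 0.05: z_{α/2} = 1.960.
Power = Φ(δ − 1.960) + Φ(−δ − 1.960) = Φ(0.603) + Φ(-4.523) = 0.7268 + 0.0000 = 0.7268.

Power ≈ 0.727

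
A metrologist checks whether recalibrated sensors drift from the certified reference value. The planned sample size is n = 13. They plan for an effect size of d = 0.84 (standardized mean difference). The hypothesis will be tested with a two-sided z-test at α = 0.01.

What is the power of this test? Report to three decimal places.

Power ≈ 0.675

Noncentrality parameter: δ = d·√n = 0.84 × √13 = 3.0287
Two-sided α = 0.01 → critical value z_{0.005} = 2.576.
Power = Φ(δ − 2.576) + Φ(−δ − 2.576) = Φ(0.453) + Φ(-5.604) = 0.6747 + 0.0000 = 0.6747.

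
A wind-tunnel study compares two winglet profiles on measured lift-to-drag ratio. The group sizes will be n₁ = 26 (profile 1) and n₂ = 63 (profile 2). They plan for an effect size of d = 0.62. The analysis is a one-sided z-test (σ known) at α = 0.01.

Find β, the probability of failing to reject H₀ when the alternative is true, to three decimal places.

β ≈ 0.369

Noncentrality parameter: λ = d / √(1/n₁ + 1/n₂) = 0.62 / √(1/26 + 1/63) = 2.6598
One-sided α = 0.01 → critical value z_{0.01} = 2.326.
Power = P(Z > 2.326 − λ) = Φ(0.333) = 0.6306.
Type II error: β = 1 − power = 1 − 0.6306 = 0.3694.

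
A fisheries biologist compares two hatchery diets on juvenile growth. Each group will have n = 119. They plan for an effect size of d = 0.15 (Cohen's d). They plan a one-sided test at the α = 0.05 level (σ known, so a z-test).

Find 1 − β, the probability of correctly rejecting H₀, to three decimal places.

Noncentrality parameter: δ = d·√(n/2) = 0.15 × √(119/2) = 1.1570
One-sided α = 0.05 → critical value z_{0.05} = 1.645.
Power = P(Z > 1.645 − δ) = Φ(-0.488) = 0.3128.

Power ≈ 0.313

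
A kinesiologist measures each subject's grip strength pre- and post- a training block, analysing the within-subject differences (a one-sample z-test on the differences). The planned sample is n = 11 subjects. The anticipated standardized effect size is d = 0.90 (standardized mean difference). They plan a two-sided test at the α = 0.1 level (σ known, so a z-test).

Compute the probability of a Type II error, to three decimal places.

Noncentrality parameter: δ = d·√n = 0.90 × √11 = 2.9850
Two-sided α = 0.1 → critical value z_{0.05} = 1.645.
Power = Φ(δ − 1.645) + Φ(−δ − 1.645) = Φ(1.340) + Φ(-4.630) = 0.9099 + 0.0000 = 0.9099.
Type II error: β = 1 − power = 1 − 0.9099 = 0.0901.

β ≈ 0.090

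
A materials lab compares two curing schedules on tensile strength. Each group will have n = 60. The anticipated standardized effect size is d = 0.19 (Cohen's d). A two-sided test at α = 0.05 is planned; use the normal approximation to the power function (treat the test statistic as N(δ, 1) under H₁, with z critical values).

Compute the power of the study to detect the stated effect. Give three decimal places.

Power ≈ 0.180

Noncentrality parameter: δ = d·√(n/2) = 0.19 × √(60/2) = 1.0407
Two-sided α = 0.05 → critical value z_{0.025} = 1.960.
Power = Φ(δ − 1.960) + Φ(−δ − 1.960) = Φ(-0.919) + Φ(-3.001) = 0.1790 + 0.0013 = 0.1803.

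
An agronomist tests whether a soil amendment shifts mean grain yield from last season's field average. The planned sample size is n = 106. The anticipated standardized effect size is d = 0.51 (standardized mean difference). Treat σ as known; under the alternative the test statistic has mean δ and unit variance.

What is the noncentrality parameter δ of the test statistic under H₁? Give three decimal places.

δ ≈ 5.251

The noncentrality parameter scales effect size by the design's sample-size factor: δ = d·√n = 0.51 × √106 = 5.2508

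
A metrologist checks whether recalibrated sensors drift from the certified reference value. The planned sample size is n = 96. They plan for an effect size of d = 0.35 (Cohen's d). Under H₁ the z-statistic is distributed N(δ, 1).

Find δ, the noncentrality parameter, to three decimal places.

δ = d·√n = 0.35 × √96 = 3.4293

δ ≈ 3.429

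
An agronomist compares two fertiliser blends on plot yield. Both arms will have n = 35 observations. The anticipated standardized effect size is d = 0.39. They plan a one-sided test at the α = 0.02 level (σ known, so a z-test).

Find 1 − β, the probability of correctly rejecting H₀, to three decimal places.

Noncentrality parameter: λ = d·√(n/2) = 0.39 × √(35/2) = 1.6315
One-sided α = 0.02 → critical value z_{0.02} = 2.054.
Power = Φ(λ − 2.054) = Φ(-0.422) = 0.3364.

Power ≈ 0.336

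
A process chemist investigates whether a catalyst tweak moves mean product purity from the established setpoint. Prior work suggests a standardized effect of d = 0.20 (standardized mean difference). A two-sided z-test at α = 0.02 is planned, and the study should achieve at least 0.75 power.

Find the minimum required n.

n = 226

Set Φ(δ − 2.326) = 0.75; then δ − 2.326 = Φ⁻¹(0.75) = 0.674, giving δ = 3.001.
(Ignoring the negligible lower-tail rejection probability gives the usual closed-form inversion.)
δ = d·√n ⇒ n = (δ/d)² = (3.001 / 0.20)² = 225.13.
Round up to the next whole unit.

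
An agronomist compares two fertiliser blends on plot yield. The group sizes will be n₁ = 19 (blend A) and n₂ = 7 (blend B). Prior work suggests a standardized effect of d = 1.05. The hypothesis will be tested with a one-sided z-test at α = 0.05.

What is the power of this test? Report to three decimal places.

Power ≈ 0.767

Noncentrality parameter: δ = d / √(1/n₁ + 1/n₂) = 1.05 / √(1/19 + 1/7) = 2.3748
Critical value for a one-sided test at α = 0.05: z_α = 1.645.
Power = P(Z > 1.645 − δ) = Φ(0.730) = 0.7673.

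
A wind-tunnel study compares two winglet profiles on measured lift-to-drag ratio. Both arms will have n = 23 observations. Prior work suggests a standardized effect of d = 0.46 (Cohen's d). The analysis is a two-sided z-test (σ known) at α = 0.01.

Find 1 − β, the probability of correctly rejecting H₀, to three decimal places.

Noncentrality parameter: δ = d·√(n/2) = 0.46 × √(23/2) = 1.5599
Two-sided α = 0.01 → critical value z_{0.005} = 2.576.
Power = Φ(δ − 2.576) + Φ(−δ − 2.576) = Φ(-1.016) + Φ(-4.136) = 0.1548 + 0.0000 = 0.1549.

Power ≈ 0.155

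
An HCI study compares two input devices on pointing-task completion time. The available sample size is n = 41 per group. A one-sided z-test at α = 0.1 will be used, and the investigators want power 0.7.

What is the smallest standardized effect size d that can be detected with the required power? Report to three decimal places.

Required noncentrality: δ = z_{0.1} + z_{0.30} = 1.282 + 0.524 = 1.806.
δ = d·√(n/2) ⇒ d = δ/√(n/2) = 1.806/√(41/2) = 0.3989.

d ≈ 0.399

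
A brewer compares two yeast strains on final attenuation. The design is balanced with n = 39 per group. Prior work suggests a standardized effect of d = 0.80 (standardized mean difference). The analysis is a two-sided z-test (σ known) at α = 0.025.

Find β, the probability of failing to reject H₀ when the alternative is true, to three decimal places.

β ≈ 0.098

Noncentrality parameter: λ = d·√(n/2) = 0.80 × √(39/2) = 3.5327
Two-sided α = 0.025 → critical value z_{0.0125} = 2.241.
Power = Φ(λ − 2.241) + Φ(−λ − 2.241) = Φ(1.291) + Φ(-5.774) = 0.9017 + 0.0000 = 0.9017.
Type II error: β = 1 − power = 1 − 0.9017 = 0.0983.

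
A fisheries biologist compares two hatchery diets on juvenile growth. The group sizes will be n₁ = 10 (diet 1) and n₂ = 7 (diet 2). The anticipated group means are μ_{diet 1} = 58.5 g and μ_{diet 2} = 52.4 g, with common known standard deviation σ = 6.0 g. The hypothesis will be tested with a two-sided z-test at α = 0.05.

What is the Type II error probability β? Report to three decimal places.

Standardized effect: d = |μ_{diet 1} − μ_{diet 2}| / σ = |58.5 − 52.4| / 6.0 = 1.0167
Noncentrality parameter: δ = d / √(1/n₁ + 1/n₂) = 1.0167 / √(1/10 + 1/7) = 2.0630
Two-sided α = 0.05 → critical value z_{0.025} = 1.960.
Power = Φ(δ − 1.960) + Φ(−δ − 1.960) = Φ(0.103) + Φ(-4.023) = 0.5410 + 0.0000 = 0.5411.
Type II error: β = 1 − power = 1 − 0.5411 = 0.4589.

β ≈ 0.459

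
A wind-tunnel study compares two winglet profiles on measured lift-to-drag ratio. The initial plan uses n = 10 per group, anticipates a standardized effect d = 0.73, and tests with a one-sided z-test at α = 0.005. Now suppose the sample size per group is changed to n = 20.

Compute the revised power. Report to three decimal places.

Power ≈ 0.395

With n = 20 per group: δ = d·√(n/2) = 0.73 × √(20/2) = 2.3085. Critical value z_{0.005} = 2.576.
Revised power = Φ(δ − 2.576) = Φ(-0.267) = 0.3946.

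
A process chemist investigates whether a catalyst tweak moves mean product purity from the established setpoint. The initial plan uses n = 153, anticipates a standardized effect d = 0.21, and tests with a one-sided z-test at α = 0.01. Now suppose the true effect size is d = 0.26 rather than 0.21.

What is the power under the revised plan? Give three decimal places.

Power ≈ 0.813

With d = 0.26: δ = d·√n = 0.26 × √153 = 3.2160. Critical value z_{0.01} = 2.326.
Revised power = Φ(δ − 2.326) = Φ(0.890) = 0.8132.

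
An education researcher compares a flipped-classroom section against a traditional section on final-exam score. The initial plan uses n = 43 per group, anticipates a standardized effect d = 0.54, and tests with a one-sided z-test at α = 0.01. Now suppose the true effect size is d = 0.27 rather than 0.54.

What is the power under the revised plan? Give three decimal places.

Power ≈ 0.141

With d = 0.27: δ = d·√(n/2) = 0.27 × √(43/2) = 1.2519. Critical value z_{0.01} = 2.326.
Revised power = P(Z > 2.326 − δ) = Φ(-1.074) = 0.1413.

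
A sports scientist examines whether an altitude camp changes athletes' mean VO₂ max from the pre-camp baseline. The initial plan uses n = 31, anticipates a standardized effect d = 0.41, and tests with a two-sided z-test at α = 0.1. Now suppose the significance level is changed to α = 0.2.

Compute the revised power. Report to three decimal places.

δ = d·√n = 0.41 × √31 = 2.2828 (unchanged). New critical value: z_{0.1} = 1.282.
Revised power = Φ(δ − 1.282) + Φ(−δ − 1.282) = Φ(1.001) + Φ(-3.564) = 0.8416 + 0.0002 = 0.8418.

Power ≈ 0.842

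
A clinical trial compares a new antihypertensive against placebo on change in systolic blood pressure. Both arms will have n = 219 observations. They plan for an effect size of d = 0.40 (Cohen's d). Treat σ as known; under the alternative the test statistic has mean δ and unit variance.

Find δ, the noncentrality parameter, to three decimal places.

δ ≈ 4.186

The noncentrality parameter scales effect size by the design's sample-size factor: δ = d·√(n/2) = 0.40 × √(219/2) = 4.1857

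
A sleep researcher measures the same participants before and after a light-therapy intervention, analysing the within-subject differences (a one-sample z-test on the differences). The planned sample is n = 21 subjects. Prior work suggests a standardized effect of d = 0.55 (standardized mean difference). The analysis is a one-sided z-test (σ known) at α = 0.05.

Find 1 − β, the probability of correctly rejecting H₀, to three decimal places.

Noncentrality parameter: δ = d·√n = 0.55 × √21 = 2.5204
Critical value for a one-sided test at α = 0.05: z_α = 1.645.
Power = Φ(δ − 1.645) = Φ(0.876) = 0.8094.

Power ≈ 0.809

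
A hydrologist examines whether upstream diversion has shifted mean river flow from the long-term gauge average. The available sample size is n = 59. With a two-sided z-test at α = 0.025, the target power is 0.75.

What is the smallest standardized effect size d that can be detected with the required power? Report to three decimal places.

Required noncentrality: δ = z_{0.0125} + z_{0.25} = 2.241 + 0.674 = 2.916.
(Lower-tail contribution to power is negligible for δ > 0.)
δ = d·√n ⇒ d = δ/√n = 2.916/√59 = 0.3796.

d ≈ 0.380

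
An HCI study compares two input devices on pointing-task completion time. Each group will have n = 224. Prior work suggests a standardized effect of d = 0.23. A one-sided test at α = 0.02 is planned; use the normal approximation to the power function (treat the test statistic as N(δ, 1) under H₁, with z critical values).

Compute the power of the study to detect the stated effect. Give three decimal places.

Noncentrality parameter: δ = d·√(n/2) = 0.23 × √(224/2) = 2.4341
One-sided α = 0.02 → critical value z_{0.02} = 2.054.
Power = P(Z > 2.054 − δ) = Φ(0.380) = 0.6482.

Power ≈ 0.648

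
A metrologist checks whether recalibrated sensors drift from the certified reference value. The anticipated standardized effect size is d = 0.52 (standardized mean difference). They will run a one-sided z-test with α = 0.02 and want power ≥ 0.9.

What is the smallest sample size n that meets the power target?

n = 42

For power 0.9 need Φ(δ − z_{0.02}) = 0.9, so δ = z_{0.02} + z_{0.10} = 2.054 + 1.282 = 3.335.
δ = d·√n ⇒ n = (δ/d)² = (3.335 / 0.52)² = 41.14.
Rounding up, n = 42.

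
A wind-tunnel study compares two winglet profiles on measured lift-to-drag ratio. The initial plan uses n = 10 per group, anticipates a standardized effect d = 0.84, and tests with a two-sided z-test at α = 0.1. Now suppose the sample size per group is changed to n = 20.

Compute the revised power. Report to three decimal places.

With n = 20 per group: δ = d·√(n/2) = 0.84 × √(20/2) = 2.6563. Critical value z_{0.05} = 1.645.
Revised power = Φ(δ − 1.645) + Φ(−δ − 1.645) = Φ(1.011) + Φ(-4.301) = 0.8441 + 0.0000 = 0.8441.

Power ≈ 0.844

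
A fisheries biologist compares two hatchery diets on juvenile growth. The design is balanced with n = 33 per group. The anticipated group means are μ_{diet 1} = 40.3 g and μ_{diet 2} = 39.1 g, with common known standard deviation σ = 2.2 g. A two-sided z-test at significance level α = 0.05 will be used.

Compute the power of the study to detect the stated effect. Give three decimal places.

Standardized effect: d = |μ_{diet 1} − μ_{diet 2}| / σ = |40.3 − 39.1| / 2.2 = 0.5455
Noncentrality parameter: λ = d·√(n/2) = 0.5455 × √(33/2) = 2.2156
Critical value for a two-sided test at α = 0.05: z_{α/2} = 1.960.
Power = Φ(λ − 1.960) + Φ(−λ − 1.960) = Φ(0.256) + Φ(-4.176) = 0.6009 + 0.0000 = 0.6009.

Power ≈ 0.601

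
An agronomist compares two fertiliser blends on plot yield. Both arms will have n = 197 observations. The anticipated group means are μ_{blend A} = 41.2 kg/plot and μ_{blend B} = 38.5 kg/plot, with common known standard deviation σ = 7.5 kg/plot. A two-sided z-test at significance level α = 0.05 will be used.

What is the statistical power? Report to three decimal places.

Power ≈ 0.947

Standardized effect: d = |μ_{blend A} − μ_{blend B}| / σ = |41.2 − 38.5| / 7.5 = 0.3600
Noncentrality parameter: δ = d·√(n/2) = 0.3600 × √(197/2) = 3.5729
Two-sided α = 0.05 → critical value z_{0.025} = 1.960.
Power = Φ(δ − 1.960) + Φ(−δ − 1.960) = Φ(1.613) + Φ(-5.533) = 0.9466 + 0.0000 = 0.9466.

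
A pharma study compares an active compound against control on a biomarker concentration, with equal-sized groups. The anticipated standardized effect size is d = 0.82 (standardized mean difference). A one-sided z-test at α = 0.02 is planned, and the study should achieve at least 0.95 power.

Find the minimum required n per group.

Set Φ(δ − 2.054) = 0.95; then δ − 2.054 = Φ⁻¹(0.95) = 1.645, giving δ = 3.699.
δ = d·√(n/2) ⇒ n = 2(δ/d)² = 2 × (3.699 / 0.82)² = 40.69.
Rounding up, n = 41 per group.

n = 41 per group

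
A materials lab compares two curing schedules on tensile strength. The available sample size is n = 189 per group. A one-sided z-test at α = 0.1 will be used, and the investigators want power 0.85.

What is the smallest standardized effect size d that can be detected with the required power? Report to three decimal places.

Need Φ(δ − 1.282) = 0.85, so δ = 1.282 + 1.036 = 2.318.
δ = d·√(n/2) ⇒ d = δ/√(n/2) = 2.318/√(189/2) = 0.2384.

d ≈ 0.238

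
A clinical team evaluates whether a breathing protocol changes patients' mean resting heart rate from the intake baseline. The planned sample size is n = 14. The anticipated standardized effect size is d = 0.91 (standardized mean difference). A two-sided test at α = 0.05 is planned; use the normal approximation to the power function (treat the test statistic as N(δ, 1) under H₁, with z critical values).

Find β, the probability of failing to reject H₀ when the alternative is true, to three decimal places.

Noncentrality parameter: δ = d·√n = 0.91 × √14 = 3.4049
Critical value for a two-sided test at α = 0.05: z_{α/2} = 1.960.
Power = Φ(δ − 1.960) + Φ(−δ − 1.960) = Φ(1.445) + Φ(-5.365) = 0.9258 + 0.0000 = 0.9258.
Type II error: β = 1 − power = 1 − 0.9258 = 0.0742.

β ≈ 0.074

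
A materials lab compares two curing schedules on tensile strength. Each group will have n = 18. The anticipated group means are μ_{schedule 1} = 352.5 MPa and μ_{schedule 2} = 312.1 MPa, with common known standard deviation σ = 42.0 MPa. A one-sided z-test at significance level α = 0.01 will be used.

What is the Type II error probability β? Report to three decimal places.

Standardized effect: d = |μ_{schedule 1} − μ_{schedule 2}| / σ = |352.5 − 312.1| / 42.0 = 0.9619
Noncentrality parameter: δ = d·√(n/2) = 0.9619 × √(18/2) = 2.8857
One-sided α = 0.01 → critical value z_{0.01} = 2.326.
Power = P(Z > 2.326 − δ) = Φ(0.559) = 0.7120.
Type II error: β = 1 − power = 1 − 0.7120 = 0.2880.

β ≈ 0.288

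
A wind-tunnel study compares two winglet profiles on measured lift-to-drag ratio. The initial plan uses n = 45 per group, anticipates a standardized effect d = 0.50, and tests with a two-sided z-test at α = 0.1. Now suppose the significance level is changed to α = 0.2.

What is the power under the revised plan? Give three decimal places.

δ = d·√(n/2) = 0.50 × √(45/2) = 2.3717 (unchanged). New critical value: z_{0.1} = 1.282.
Revised power = Φ(δ − 1.282) + Φ(−δ − 1.282) = Φ(1.090) + Φ(-3.653) = 0.8622 + 0.0001 = 0.8623.

Power ≈ 0.862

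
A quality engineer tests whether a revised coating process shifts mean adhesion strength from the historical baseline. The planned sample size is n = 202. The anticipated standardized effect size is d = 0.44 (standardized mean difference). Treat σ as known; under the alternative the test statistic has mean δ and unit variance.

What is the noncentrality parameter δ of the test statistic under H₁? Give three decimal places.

δ ≈ 6.254

δ = d·√n = 0.44 × √202 = 6.2536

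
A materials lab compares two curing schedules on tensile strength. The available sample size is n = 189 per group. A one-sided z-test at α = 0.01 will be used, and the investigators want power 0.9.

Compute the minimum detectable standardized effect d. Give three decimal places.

Required noncentrality: δ = z_{0.01} + z_{0.10} = 2.326 + 1.282 = 3.608.
δ = d·√(n/2) ⇒ d = δ/√(n/2) = 3.608/√(189/2) = 0.3711.

d ≈ 0.371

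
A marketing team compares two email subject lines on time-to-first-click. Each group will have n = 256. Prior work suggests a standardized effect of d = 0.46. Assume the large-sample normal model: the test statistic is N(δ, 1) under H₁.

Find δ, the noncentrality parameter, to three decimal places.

δ ≈ 5.204

δ = d·√(n/2) = 0.46 × √(256/2) = 5.2043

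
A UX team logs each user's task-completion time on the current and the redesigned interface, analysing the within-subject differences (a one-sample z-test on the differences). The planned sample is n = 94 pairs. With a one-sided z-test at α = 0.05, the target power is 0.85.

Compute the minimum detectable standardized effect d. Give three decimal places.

d ≈ 0.277

Need Φ(δ − 1.645) = 0.85, so δ = 1.645 + 1.036 = 2.681.
δ = d·√n ⇒ d = δ/√n = 2.681/√94 = 0.2766.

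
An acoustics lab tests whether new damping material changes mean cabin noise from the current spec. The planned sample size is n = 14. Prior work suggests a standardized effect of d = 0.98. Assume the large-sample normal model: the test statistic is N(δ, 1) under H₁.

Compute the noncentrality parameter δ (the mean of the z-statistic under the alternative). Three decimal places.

The noncentrality parameter scales effect size by the design's sample-size factor: δ = d·√n = 0.98 × √14 = 3.6668

δ ≈ 3.667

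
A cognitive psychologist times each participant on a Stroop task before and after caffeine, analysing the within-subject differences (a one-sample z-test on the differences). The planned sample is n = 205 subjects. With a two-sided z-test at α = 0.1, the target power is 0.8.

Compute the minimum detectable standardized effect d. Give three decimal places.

d ≈ 0.174

Need Φ(δ − 1.645) = 0.8, so δ = 1.645 + 0.842 = 2.486.
(Lower-tail contribution to power is negligible for δ > 0.)
δ = d·√n ⇒ d = δ/√n = 2.486/√205 = 0.1737.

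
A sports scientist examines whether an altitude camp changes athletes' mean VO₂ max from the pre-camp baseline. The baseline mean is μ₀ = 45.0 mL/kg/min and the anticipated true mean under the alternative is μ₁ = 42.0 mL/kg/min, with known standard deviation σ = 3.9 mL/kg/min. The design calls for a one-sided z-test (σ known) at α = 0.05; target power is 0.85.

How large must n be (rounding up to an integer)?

n = 13

Standardized effect: d = |μ₁ − μ₀| / σ = |42.0 − 45.0| / 3.9 = 0.7692
For power 0.85 need Φ(δ − z_{0.05}) = 0.85, so δ = z_{0.05} + z_{0.15} = 1.645 + 1.036 = 2.681.
δ = d·√n ⇒ n = (δ/d)² = (2.681 / 0.7692)² = 12.15.
Round up to the next whole unit.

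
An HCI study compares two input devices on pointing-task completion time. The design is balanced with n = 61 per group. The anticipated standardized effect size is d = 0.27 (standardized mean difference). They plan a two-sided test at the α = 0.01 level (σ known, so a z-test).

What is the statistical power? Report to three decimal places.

Noncentrality parameter: δ = d·√(n/2) = 0.27 × √(61/2) = 1.4911
Two-sided α = 0.01 → critical value z_{0.005} = 2.576.
Power = Φ(δ − 2.576) + Φ(−δ − 2.576) = Φ(-1.085) + Φ(-4.067) = 0.1390 + 0.0000 = 0.1390.

Power ≈ 0.139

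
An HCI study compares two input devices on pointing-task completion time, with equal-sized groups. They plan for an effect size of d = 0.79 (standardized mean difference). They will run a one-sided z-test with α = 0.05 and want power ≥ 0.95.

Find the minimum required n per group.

Set Φ(δ − 1.645) = 0.95; then δ − 1.645 = Φ⁻¹(0.95) = 1.645, giving δ = 3.290.
δ = d·√(n/2) ⇒ n = 2(δ/d)² = 2 × (3.290 / 0.79)² = 34.68.
Round up to the next whole unit.

n = 35 per group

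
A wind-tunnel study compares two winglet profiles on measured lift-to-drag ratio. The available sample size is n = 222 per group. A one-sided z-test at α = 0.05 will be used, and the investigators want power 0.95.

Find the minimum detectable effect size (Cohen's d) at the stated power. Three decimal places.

d ≈ 0.312

Need Φ(δ − 1.645) = 0.95, so δ = 1.645 + 1.645 = 3.290.
δ = d·√(n/2) ⇒ d = δ/√(n/2) = 3.290/√(222/2) = 0.3122.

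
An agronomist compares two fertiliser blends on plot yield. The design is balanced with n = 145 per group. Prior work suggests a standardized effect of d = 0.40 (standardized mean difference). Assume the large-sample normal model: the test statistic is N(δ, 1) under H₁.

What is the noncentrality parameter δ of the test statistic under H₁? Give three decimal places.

δ = d·√(n/2) = 0.40 × √(145/2) = 3.4059

δ ≈ 3.406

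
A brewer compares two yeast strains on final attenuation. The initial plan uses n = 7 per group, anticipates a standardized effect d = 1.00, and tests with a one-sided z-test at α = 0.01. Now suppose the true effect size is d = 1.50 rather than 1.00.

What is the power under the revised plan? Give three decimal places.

With d = 1.50: δ = d·√(n/2) = 1.50 × √(7/2) = 2.8062. Critical value z_{0.01} = 2.326.
Revised power = P(Z > 2.326 − δ) = Φ(0.480) = 0.6843.

Power ≈ 0.684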